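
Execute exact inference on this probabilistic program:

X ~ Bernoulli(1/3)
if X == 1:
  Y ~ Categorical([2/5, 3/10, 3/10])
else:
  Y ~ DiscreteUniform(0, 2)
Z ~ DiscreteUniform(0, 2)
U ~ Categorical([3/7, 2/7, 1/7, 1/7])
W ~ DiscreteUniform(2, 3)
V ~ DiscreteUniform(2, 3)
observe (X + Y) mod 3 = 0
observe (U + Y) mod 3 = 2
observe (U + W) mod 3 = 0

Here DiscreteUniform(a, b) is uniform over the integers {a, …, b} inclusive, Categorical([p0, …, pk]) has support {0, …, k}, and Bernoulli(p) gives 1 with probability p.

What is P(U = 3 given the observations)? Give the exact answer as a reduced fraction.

Enumerate traces; 12 have nonzero weight after conditioning:
  (X=1, Y=2, Z=0, U=0, W=3, V=2) weight 1/280
  (X=1, Y=2, Z=0, U=0, W=3, V=3) weight 1/280
  (X=1, Y=2, Z=0, U=3, W=3, V=2) weight 1/840
  (X=1, Y=2, Z=0, U=3, W=3, V=3) weight 1/840
  (X=1, Y=2, Z=1, U=0, W=3, V=2) weight 1/280
  (X=1, Y=2, Z=1, U=0, W=3, V=3) weight 1/280
  (X=1, Y=2, Z=1, U=3, W=3, V=2) weight 1/840
  (X=1, Y=2, Z=1, U=3, W=3, V=3) weight 1/840
  … 4 more
Group by U:
  weight(U=0) = 3/140
  weight(U=3) = 1/140
Total weight = 3/140 + 1/140 = 1/35
P(U=0 | obs) = 3/140 / 1/35 = 3/4
P(U=3 | obs) = 1/140 / 1/35 = 1/4

P(U = 3 | obs) = 1/4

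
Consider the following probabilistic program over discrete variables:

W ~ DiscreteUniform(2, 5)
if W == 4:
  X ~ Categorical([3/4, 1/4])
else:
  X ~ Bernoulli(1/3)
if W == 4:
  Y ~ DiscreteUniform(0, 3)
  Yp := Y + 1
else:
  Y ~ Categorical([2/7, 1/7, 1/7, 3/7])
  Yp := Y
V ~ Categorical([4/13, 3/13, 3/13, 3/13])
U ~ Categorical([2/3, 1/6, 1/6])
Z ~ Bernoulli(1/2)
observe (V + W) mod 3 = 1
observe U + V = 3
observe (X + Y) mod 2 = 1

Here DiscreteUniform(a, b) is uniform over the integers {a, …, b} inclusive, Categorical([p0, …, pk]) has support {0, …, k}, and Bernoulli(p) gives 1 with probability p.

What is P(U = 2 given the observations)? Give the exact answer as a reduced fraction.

Enumerate traces; 32 have nonzero weight after conditioning:
  (W=2, X=0, Y=1, V=2, U=1, Z=0) weight 1/2184
  (W=2, X=0, Y=1, V=2, U=1, Z=1) weight 1/2184
  (W=2, X=0, Y=3, V=2, U=1, Z=0) weight 1/728
  (W=2, X=0, Y=3, V=2, U=1, Z=1) weight 1/728
  (W=2, X=1, Y=0, V=2, U=1, Z=0) weight 1/2184
  (W=2, X=1, Y=0, V=2, U=1, Z=1) weight 1/2184
  (W=2, X=1, Y=2, V=2, U=1, Z=0) weight 1/4368
  (W=2, X=1, Y=2, V=2, U=1, Z=1) weight 1/4368
  (W=3, X=0, Y=1, V=1, U=2, Z=0) weight 1/2184
  (W=4, X=0, Y=1, V=3, U=0, Z=0) weight 3/832
  … 22 more
Group by U:
  weight(U=0) = 1/52
  weight(U=1) = 11/1092
  weight(U=2) = 11/2184
Total weight = 1/52 + 11/1092 + 11/2184 = 25/728
P(U=0 | obs) = 1/52 / 25/728 = 14/25
P(U=1 | obs) = 11/1092 / 25/728 = 22/75
P(U=2 | obs) = 11/2184 / 25/728 = 11/75

P(U = 2 | obs) = 11/75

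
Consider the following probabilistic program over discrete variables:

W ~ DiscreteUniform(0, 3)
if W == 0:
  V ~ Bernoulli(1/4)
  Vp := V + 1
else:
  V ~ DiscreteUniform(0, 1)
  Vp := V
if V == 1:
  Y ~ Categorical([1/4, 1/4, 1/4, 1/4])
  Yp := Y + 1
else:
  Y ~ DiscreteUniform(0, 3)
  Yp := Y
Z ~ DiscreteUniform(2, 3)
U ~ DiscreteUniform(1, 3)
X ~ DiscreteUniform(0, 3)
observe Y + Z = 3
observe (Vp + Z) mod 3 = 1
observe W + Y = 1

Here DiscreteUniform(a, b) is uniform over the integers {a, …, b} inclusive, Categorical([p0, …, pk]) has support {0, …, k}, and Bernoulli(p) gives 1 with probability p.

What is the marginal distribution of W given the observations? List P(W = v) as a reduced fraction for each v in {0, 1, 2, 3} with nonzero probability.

Enumerate traces; 24 have nonzero weight after conditioning:
  (W=0, V=1, Y=1, Z=2, U=1, X=0) weight 1/1536
  (W=0, V=1, Y=1, Z=2, U=1, X=1) weight 1/1536
  (W=0, V=1, Y=1, Z=2, U=1, X=2) weight 1/1536
  (W=0, V=1, Y=1, Z=2, U=1, X=3) weight 1/1536
  (W=0, V=1, Y=1, Z=2, U=2, X=0) weight 1/1536
  (W=0, V=1, Y=1, Z=2, U=2, X=1) weight 1/1536
  (W=0, V=1, Y=1, Z=2, U=2, X=2) weight 1/1536
  (W=0, V=1, Y=1, Z=2, U=2, X=3) weight 1/1536
  (W=1, V=1, Y=0, Z=3, U=1, X=0) weight 1/768
  … 15 more
Group by W:
  weight(W=0) = 1/128
  weight(W=1) = 1/64
Total weight = 1/128 + 1/64 = 3/128
P(W=0 | obs) = 1/128 / 3/128 = 1/3
P(W=1 | obs) = 1/64 / 3/128 = 2/3

P(W=0) = 1/3, P(W=1) = 2/3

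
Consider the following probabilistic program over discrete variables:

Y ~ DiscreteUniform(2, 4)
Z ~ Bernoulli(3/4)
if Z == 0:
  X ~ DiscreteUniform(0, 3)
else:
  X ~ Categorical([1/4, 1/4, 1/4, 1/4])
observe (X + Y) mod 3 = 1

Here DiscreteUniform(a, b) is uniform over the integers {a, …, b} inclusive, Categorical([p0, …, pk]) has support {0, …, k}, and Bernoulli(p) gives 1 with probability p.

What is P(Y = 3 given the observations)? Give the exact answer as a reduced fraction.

P(Y = 3 | obs) = 1/4

Enumerate traces; 8 have nonzero weight after conditioning:
  (Y=2, Z=0, X=2) weight 1/48
  (Y=2, Z=1, X=2) weight 1/16
  (Y=3, Z=0, X=1) weight 1/48
  (Y=3, Z=1, X=1) weight 1/16
  (Y=4, Z=0, X=0) weight 1/48
  (Y=4, Z=0, X=3) weight 1/48
  (Y=4, Z=1, X=0) weight 1/16
  (Y=4, Z=1, X=3) weight 1/16
Group by Y:
  weight(Y=2) = 1/12
  weight(Y=3) = 1/12
  weight(Y=4) = 1/6
Total weight = 1/12 + 1/12 + 1/6 = 1/3
P(Y=2 | obs) = 1/12 / 1/3 = 1/4
P(Y=3 | obs) = 1/12 / 1/3 = 1/4
P(Y=4 | obs) = 1/6 / 1/3 = 1/2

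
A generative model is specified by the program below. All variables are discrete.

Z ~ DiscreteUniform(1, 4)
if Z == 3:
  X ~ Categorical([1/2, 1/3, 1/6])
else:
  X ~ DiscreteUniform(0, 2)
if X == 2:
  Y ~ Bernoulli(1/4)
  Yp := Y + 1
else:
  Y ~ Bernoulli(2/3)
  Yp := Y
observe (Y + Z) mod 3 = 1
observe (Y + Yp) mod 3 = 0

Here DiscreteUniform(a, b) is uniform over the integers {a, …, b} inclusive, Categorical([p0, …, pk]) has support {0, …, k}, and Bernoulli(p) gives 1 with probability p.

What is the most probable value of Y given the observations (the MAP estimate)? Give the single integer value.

Enumerate traces; 5 have nonzero weight after conditioning:
  (Z=1, X=0, Y=0) weight 1/36
  (Z=1, X=1, Y=0) weight 1/36
  (Z=3, X=2, Y=1) weight 1/96
  (Z=4, X=0, Y=0) weight 1/36
  (Z=4, X=1, Y=0) weight 1/36
Group by Y:
  weight(Y=0) = 1/9
  weight(Y=1) = 1/96
Total weight = 1/9 + 1/96 = 35/288
P(Y=0 | obs) = 1/9 / 35/288 = 32/35
P(Y=1 | obs) = 1/96 / 35/288 = 3/35
argmax = 0

argmax_v P(Y = v | obs) = 0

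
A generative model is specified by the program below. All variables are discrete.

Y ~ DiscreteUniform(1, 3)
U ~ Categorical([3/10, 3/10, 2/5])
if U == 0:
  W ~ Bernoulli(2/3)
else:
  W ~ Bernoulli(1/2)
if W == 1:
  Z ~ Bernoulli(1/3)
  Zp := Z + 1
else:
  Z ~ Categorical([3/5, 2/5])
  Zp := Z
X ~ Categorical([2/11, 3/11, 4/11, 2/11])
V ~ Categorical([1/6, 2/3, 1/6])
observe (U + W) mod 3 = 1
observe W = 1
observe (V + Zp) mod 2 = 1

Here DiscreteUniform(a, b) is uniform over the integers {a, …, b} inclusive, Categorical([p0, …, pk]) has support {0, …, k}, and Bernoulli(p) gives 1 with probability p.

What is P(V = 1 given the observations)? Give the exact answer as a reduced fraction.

P(V = 1 | obs) = 1/2

Enumerate traces; 36 have nonzero weight after conditioning:
  (Y=1, U=0, W=1, Z=0, X=0, V=0) weight 2/1485
  (Y=1, U=0, W=1, Z=0, X=0, V=2) weight 2/1485
  (Y=1, U=0, W=1, Z=0, X=1, V=0) weight 1/495
  (Y=1, U=0, W=1, Z=0, X=1, V=2) weight 1/495
  (Y=1, U=0, W=1, Z=0, X=2, V=0) weight 4/1485
  (Y=1, U=0, W=1, Z=0, X=2, V=2) weight 4/1485
  (Y=1, U=0, W=1, Z=0, X=3, V=0) weight 2/1485
  (Y=1, U=0, W=1, Z=0, X=3, V=2) weight 2/1485
  (Y=1, U=0, W=1, Z=1, X=0, V=1) weight 4/1485
  … 27 more
Group by V:
  weight(V=0) = 1/45
  weight(V=1) = 2/45
  weight(V=2) = 1/45
Total weight = 1/45 + 2/45 + 1/45 = 4/45
P(V=0 | obs) = 1/45 / 4/45 = 1/4
P(V=1 | obs) = 2/45 / 4/45 = 1/2
P(V=2 | obs) = 1/45 / 4/45 = 1/4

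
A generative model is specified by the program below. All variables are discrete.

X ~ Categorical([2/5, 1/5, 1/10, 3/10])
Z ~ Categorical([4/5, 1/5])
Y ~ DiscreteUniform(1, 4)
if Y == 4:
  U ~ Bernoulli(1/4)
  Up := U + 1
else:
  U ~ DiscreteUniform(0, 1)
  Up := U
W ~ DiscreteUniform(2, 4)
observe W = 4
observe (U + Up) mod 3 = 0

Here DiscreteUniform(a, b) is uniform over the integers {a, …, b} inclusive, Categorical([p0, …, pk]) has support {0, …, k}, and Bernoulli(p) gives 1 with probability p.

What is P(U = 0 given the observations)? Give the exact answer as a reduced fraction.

P(U = 0 | obs) = 6/7

Enumerate traces; 32 have nonzero weight after conditioning:
  (X=0, Z=0, Y=1, U=0, W=4) weight 1/75
  (X=0, Z=0, Y=2, U=0, W=4) weight 1/75
  (X=0, Z=0, Y=3, U=0, W=4) weight 1/75
  (X=0, Z=0, Y=4, U=1, W=4) weight 1/150
  (X=0, Z=1, Y=1, U=0, W=4) weight 1/300
  (X=0, Z=1, Y=2, U=0, W=4) weight 1/300
  (X=0, Z=1, Y=3, U=0, W=4) weight 1/300
  (X=0, Z=1, Y=4, U=1, W=4) weight 1/600
  … 24 more
Group by U:
  weight(U=0) = 1/8
  weight(U=1) = 1/48
Total weight = 1/8 + 1/48 = 7/48
P(U=0 | obs) = 1/8 / 7/48 = 6/7
P(U=1 | obs) = 1/48 / 7/48 = 1/7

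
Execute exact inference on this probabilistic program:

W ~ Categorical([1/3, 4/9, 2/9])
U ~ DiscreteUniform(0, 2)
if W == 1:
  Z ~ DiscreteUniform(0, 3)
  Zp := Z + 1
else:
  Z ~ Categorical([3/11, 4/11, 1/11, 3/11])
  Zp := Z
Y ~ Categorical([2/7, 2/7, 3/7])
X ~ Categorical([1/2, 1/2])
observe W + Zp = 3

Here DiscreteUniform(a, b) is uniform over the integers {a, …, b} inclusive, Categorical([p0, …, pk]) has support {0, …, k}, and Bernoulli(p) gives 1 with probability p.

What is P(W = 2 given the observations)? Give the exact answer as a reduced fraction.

P(W = 2 | obs) = 2/7

Enumerate traces; 54 have nonzero weight after conditioning:
  (W=0, U=0, Z=3, Y=0, X=0) weight 1/231
  (W=0, U=0, Z=3, Y=0, X=1) weight 1/231
  (W=0, U=0, Z=3, Y=1, X=0) weight 1/231
  (W=0, U=0, Z=3, Y=1, X=1) weight 1/231
  (W=0, U=0, Z=3, Y=2, X=0) weight 1/154
  (W=0, U=0, Z=3, Y=2, X=1) weight 1/154
  (W=0, U=1, Z=3, Y=0, X=0) weight 1/231
  (W=0, U=1, Z=3, Y=0, X=1) weight 1/231
  (W=1, U=0, Z=1, Y=0, X=0) weight 1/189
  (W=2, U=0, Z=1, Y=0, X=0) weight 8/2079
  … 44 more
Group by W:
  weight(W=0) = 1/11
  weight(W=1) = 1/9
  weight(W=2) = 8/99
Total weight = 1/11 + 1/9 + 8/99 = 28/99
P(W=0 | obs) = 1/11 / 28/99 = 9/28
P(W=1 | obs) = 1/9 / 28/99 = 11/28
P(W=2 | obs) = 8/99 / 28/99 = 2/7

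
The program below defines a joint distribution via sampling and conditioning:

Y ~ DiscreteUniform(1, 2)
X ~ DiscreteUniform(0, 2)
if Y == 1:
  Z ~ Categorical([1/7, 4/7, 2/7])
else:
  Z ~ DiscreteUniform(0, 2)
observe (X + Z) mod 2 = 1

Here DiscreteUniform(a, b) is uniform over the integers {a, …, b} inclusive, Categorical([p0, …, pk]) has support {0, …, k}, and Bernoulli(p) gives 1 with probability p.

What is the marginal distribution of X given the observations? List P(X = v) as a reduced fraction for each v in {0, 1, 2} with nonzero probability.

Enumerate traces; 8 have nonzero weight after conditioning:
  (Y=1, X=0, Z=1) weight 2/21
  (Y=1, X=1, Z=0) weight 1/42
  (Y=1, X=1, Z=2) weight 1/21
  (Y=1, X=2, Z=1) weight 2/21
  (Y=2, X=0, Z=1) weight 1/18
  (Y=2, X=1, Z=0) weight 1/18
  (Y=2, X=1, Z=2) weight 1/18
  (Y=2, X=2, Z=1) weight 1/18
Group by X:
  weight(X=0) = 19/126
  weight(X=1) = 23/126
  weight(X=2) = 19/126
Total weight = 19/126 + 23/126 + 19/126 = 61/126
P(X=0 | obs) = 19/126 / 61/126 = 19/61
P(X=1 | obs) = 23/126 / 61/126 = 23/61
P(X=2 | obs) = 19/126 / 61/126 = 19/61

P(X=0) = 19/61, P(X=1) = 23/61, P(X=2) = 19/61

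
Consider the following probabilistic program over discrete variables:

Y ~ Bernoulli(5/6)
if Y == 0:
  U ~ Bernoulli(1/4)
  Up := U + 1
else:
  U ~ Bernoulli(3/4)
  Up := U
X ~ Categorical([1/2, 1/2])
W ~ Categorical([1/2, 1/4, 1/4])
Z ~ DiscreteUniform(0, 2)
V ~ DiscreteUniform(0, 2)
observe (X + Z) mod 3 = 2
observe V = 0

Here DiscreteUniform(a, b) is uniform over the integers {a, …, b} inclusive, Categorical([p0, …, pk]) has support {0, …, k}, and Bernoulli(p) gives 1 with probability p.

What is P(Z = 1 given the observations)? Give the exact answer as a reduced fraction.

P(Z = 1 | obs) = 1/2

Enumerate traces; 24 have nonzero weight after conditioning:
  (Y=0, U=0, X=0, W=0, Z=2, V=0) weight 1/288
  (Y=0, U=0, X=0, W=1, Z=2, V=0) weight 1/576
  (Y=0, U=0, X=0, W=2, Z=2, V=0) weight 1/576
  (Y=0, U=0, X=1, W=0, Z=1, V=0) weight 1/288
  (Y=0, U=0, X=1, W=1, Z=1, V=0) weight 1/576
  (Y=0, U=0, X=1, W=2, Z=1, V=0) weight 1/576
  (Y=0, U=1, X=0, W=0, Z=2, V=0) weight 1/864
  (Y=0, U=1, X=0, W=1, Z=2, V=0) weight 1/1728
  … 16 more
Group by Z:
  weight(Z=1) = 1/18
  weight(Z=2) = 1/18
Total weight = 1/18 + 1/18 = 1/9
P(Z=1 | obs) = 1/18 / 1/9 = 1/2
P(Z=2 | obs) = 1/18 / 1/9 = 1/2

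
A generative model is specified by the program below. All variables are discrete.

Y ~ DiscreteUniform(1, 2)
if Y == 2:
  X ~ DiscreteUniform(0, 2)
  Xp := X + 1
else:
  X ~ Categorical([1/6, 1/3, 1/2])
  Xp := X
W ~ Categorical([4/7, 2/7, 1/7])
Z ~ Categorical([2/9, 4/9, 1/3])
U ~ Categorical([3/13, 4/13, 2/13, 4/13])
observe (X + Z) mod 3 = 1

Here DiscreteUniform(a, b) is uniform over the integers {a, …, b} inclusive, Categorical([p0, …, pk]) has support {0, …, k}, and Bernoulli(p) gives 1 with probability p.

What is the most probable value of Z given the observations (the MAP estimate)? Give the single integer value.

argmax_v P(Z = v | obs) = 2

Enumerate traces; 72 have nonzero weight after conditioning:
  (Y=1, X=0, W=0, Z=1, U=0) weight 4/819
  (Y=1, X=0, W=0, Z=1, U=1) weight 16/2457
  (Y=1, X=0, W=0, Z=1, U=2) weight 8/2457
  (Y=1, X=0, W=0, Z=1, U=3) weight 16/2457
  (Y=1, X=0, W=1, Z=1, U=0) weight 2/819
  (Y=1, X=0, W=1, Z=1, U=1) weight 8/2457
  (Y=1, X=0, W=1, Z=1, U=2) weight 4/2457
  (Y=1, X=0, W=1, Z=1, U=3) weight 8/2457
  (Y=1, X=1, W=0, Z=0, U=0) weight 4/819
  (Y=1, X=2, W=0, Z=2, U=0) weight 1/91
  … 62 more
Group by Z:
  weight(Z=0) = 2/27
  weight(Z=1) = 1/9
  weight(Z=2) = 5/36
Total weight = 2/27 + 1/9 + 5/36 = 35/108
P(Z=0 | obs) = 2/27 / 35/108 = 8/35
P(Z=1 | obs) = 1/9 / 35/108 = 12/35
P(Z=2 | obs) = 5/36 / 35/108 = 3/7
argmax = 2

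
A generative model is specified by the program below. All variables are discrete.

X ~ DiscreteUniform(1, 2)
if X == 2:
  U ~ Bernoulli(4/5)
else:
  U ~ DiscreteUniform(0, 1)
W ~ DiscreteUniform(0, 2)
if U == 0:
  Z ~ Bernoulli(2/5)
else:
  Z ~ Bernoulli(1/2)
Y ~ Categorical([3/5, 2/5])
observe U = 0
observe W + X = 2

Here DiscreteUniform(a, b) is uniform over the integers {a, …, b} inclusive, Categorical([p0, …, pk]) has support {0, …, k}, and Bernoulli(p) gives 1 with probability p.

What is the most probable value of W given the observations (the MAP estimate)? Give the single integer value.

argmax_v P(W = v | obs) = 1

Enumerate traces; 8 have nonzero weight after conditioning:
  (X=1, U=0, W=1, Z=0, Y=0) weight 3/100
  (X=1, U=0, W=1, Z=0, Y=1) weight 1/50
  (X=1, U=0, W=1, Z=1, Y=0) weight 1/50
  (X=1, U=0, W=1, Z=1, Y=1) weight 1/75
  (X=2, U=0, W=0, Z=0, Y=0) weight 3/250
  (X=2, U=0, W=0, Z=0, Y=1) weight 1/125
  (X=2, U=0, W=0, Z=1, Y=0) weight 1/125
  (X=2, U=0, W=0, Z=1, Y=1) weight 2/375
Group by W:
  weight(W=0) = 1/30
  weight(W=1) = 1/12
Total weight = 1/30 + 1/12 = 7/60
P(W=0 | obs) = 1/30 / 7/60 = 2/7
P(W=1 | obs) = 1/12 / 7/60 = 5/7
argmax = 1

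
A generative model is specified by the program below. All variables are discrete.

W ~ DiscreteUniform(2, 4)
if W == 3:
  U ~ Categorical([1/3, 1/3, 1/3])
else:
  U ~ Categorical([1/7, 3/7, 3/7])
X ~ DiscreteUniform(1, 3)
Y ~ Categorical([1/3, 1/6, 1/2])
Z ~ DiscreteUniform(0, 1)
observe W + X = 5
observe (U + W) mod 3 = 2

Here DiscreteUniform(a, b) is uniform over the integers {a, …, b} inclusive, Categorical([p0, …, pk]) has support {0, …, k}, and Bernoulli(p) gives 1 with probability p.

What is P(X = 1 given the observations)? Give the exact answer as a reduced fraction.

P(X = 1 | obs) = 9/19

Enumerate traces; 18 have nonzero weight after conditioning:
  (W=2, U=0, X=3, Y=0, Z=0) weight 1/378
  (W=2, U=0, X=3, Y=0, Z=1) weight 1/378
  (W=2, U=0, X=3, Y=1, Z=0) weight 1/756
  (W=2, U=0, X=3, Y=1, Z=1) weight 1/756
  (W=2, U=0, X=3, Y=2, Z=0) weight 1/252
  (W=2, U=0, X=3, Y=2, Z=1) weight 1/252
  (W=3, U=2, X=2, Y=0, Z=0) weight 1/162
  (W=3, U=2, X=2, Y=0, Z=1) weight 1/162
  (W=4, U=1, X=1, Y=0, Z=0) weight 1/126
  … 9 more
Group by X:
  weight(X=1) = 1/21
  weight(X=2) = 1/27
  weight(X=3) = 1/63
Total weight = 1/21 + 1/27 + 1/63 = 19/189
P(X=1 | obs) = 1/21 / 19/189 = 9/19
P(X=2 | obs) = 1/27 / 19/189 = 7/19
P(X=3 | obs) = 1/63 / 19/189 = 3/19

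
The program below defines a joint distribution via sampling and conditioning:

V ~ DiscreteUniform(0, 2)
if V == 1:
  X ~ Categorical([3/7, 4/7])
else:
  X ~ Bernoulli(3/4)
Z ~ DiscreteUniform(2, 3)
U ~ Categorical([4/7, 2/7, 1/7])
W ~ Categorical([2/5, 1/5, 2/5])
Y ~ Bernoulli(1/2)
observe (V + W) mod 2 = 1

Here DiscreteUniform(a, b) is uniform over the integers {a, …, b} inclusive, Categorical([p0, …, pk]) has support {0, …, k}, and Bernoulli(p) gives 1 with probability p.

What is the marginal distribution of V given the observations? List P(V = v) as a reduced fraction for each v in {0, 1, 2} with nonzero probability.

Enumerate traces; 96 have nonzero weight after conditioning:
  (V=0, X=0, Z=2, U=0, W=1, Y=0) weight 1/420
  (V=0, X=0, Z=2, U=0, W=1, Y=1) weight 1/420
  (V=0, X=0, Z=2, U=1, W=1, Y=0) weight 1/840
  (V=0, X=0, Z=2, U=1, W=1, Y=1) weight 1/840
  (V=0, X=0, Z=2, U=2, W=1, Y=0) weight 1/1680
  (V=0, X=0, Z=2, U=2, W=1, Y=1) weight 1/1680
  (V=0, X=0, Z=3, U=0, W=1, Y=0) weight 1/420
  (V=0, X=0, Z=3, U=0, W=1, Y=1) weight 1/420
  (V=1, X=0, Z=2, U=0, W=0, Y=0) weight 2/245
  (V=2, X=0, Z=2, U=0, W=1, Y=0) weight 1/420
  … 86 more
Group by V:
  weight(V=0) = 1/15
  weight(V=1) = 4/15
  weight(V=2) = 1/15
Total weight = 1/15 + 4/15 + 1/15 = 2/5
P(V=0 | obs) = 1/15 / 2/5 = 1/6
P(V=1 | obs) = 4/15 / 2/5 = 2/3
P(V=2 | obs) = 1/15 / 2/5 = 1/6

P(V=0) = 1/6, P(V=1) = 2/3, P(V=2) = 1/6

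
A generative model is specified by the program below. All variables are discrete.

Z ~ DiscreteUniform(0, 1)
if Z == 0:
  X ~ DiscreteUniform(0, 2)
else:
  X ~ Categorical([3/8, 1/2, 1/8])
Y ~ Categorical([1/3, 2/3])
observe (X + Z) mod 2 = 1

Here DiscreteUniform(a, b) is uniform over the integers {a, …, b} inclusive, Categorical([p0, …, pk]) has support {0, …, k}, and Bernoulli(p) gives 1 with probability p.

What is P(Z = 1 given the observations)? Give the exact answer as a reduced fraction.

P(Z = 1 | obs) = 3/5

Enumerate traces; 6 have nonzero weight after conditioning:
  (Z=0, X=1, Y=0) weight 1/18
  (Z=0, X=1, Y=1) weight 1/9
  (Z=1, X=0, Y=0) weight 1/16
  (Z=1, X=0, Y=1) weight 1/8
  (Z=1, X=2, Y=0) weight 1/48
  (Z=1, X=2, Y=1) weight 1/24
Group by Z:
  weight(Z=0) = 1/6
  weight(Z=1) = 1/4
Total weight = 1/6 + 1/4 = 5/12
P(Z=0 | obs) = 1/6 / 5/12 = 2/5
P(Z=1 | obs) = 1/4 / 5/12 = 3/5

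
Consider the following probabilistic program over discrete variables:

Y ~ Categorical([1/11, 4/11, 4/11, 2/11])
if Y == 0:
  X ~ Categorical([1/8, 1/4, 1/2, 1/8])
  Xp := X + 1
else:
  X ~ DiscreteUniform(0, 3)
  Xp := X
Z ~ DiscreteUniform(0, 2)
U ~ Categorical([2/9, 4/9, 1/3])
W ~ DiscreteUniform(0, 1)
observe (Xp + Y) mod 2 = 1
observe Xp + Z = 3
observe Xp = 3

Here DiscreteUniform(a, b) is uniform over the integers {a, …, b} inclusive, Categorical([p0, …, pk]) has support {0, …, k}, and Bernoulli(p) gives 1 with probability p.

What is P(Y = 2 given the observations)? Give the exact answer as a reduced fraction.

P(Y = 2 | obs) = 2/3

Enumerate traces; 12 have nonzero weight after conditioning:
  (Y=0, X=2, Z=0, U=0, W=0) weight 1/594
  (Y=0, X=2, Z=0, U=0, W=1) weight 1/594
  (Y=0, X=2, Z=0, U=1, W=0) weight 1/297
  (Y=0, X=2, Z=0, U=1, W=1) weight 1/297
  (Y=0, X=2, Z=0, U=2, W=0) weight 1/396
  (Y=0, X=2, Z=0, U=2, W=1) weight 1/396
  (Y=2, X=3, Z=0, U=0, W=0) weight 1/297
  (Y=2, X=3, Z=0, U=0, W=1) weight 1/297
  … 4 more
Group by Y:
  weight(Y=0) = 1/66
  weight(Y=2) = 1/33
Total weight = 1/66 + 1/33 = 1/22
P(Y=0 | obs) = 1/66 / 1/22 = 1/3
P(Y=2 | obs) = 1/33 / 1/22 = 2/3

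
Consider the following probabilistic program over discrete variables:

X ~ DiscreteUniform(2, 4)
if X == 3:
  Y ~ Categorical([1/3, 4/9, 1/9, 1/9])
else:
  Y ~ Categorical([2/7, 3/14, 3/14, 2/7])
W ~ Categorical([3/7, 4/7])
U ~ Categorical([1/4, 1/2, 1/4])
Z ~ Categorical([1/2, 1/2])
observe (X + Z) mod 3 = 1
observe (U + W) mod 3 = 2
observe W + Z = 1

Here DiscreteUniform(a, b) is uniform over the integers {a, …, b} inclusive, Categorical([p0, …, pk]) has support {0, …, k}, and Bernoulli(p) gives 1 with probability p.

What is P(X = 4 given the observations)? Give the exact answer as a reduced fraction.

P(X = 4 | obs) = 8/11

Enumerate traces; 8 have nonzero weight after conditioning:
  (X=3, Y=0, W=0, U=2, Z=1) weight 1/168
  (X=3, Y=1, W=0, U=2, Z=1) weight 1/126
  (X=3, Y=2, W=0, U=2, Z=1) weight 1/504
  (X=3, Y=3, W=0, U=2, Z=1) weight 1/504
  (X=4, Y=0, W=1, U=1, Z=0) weight 2/147
  (X=4, Y=1, W=1, U=1, Z=0) weight 1/98
  (X=4, Y=2, W=1, U=1, Z=0) weight 1/98
  (X=4, Y=3, W=1, U=1, Z=0) weight 2/147
Group by X:
  weight(X=3) = 1/56
  weight(X=4) = 1/21
Total weight = 1/56 + 1/21 = 11/168
P(X=3 | obs) = 1/56 / 11/168 = 3/11
P(X=4 | obs) = 1/21 / 11/168 = 8/11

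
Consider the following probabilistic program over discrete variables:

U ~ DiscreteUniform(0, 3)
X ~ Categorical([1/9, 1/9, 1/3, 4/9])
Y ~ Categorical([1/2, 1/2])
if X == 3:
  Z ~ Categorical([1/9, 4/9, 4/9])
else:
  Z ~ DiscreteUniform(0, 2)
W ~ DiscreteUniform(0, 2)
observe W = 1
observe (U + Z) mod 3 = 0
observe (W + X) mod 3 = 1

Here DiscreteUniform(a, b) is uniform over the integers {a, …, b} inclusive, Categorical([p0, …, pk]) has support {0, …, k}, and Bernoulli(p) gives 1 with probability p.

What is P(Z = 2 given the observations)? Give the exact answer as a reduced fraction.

P(Z = 2 | obs) = 19/52

Enumerate traces; 16 have nonzero weight after conditioning:
  (U=0, X=0, Y=0, Z=0, W=1) weight 1/648
  (U=0, X=0, Y=1, Z=0, W=1) weight 1/648
  (U=0, X=3, Y=0, Z=0, W=1) weight 1/486
  (U=0, X=3, Y=1, Z=0, W=1) weight 1/486
  (U=1, X=0, Y=0, Z=2, W=1) weight 1/648
  (U=1, X=0, Y=1, Z=2, W=1) weight 1/648
  (U=1, X=3, Y=0, Z=2, W=1) weight 2/243
  (U=1, X=3, Y=1, Z=2, W=1) weight 2/243
  (U=2, X=0, Y=0, Z=1, W=1) weight 1/648
  … 7 more
Group by Z:
  weight(Z=0) = 7/486
  weight(Z=1) = 19/972
  weight(Z=2) = 19/972
Total weight = 7/486 + 19/972 + 19/972 = 13/243
P(Z=0 | obs) = 7/486 / 13/243 = 7/26
P(Z=1 | obs) = 19/972 / 13/243 = 19/52
P(Z=2 | obs) = 19/972 / 13/243 = 19/52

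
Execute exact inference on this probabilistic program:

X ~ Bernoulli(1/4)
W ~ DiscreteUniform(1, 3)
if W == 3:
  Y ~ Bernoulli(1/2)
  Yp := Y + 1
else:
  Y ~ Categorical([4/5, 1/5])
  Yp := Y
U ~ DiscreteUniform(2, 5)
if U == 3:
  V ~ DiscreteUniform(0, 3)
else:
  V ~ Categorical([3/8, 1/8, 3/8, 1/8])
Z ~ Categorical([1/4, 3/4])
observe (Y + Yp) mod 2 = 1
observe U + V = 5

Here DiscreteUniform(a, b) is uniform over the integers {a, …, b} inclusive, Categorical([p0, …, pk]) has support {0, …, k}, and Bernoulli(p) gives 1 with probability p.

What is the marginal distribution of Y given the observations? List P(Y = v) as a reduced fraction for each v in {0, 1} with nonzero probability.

Enumerate traces; 32 have nonzero weight after conditioning:
  (X=0, W=3, Y=0, U=2, V=3, Z=0) weight 1/1024
  (X=0, W=3, Y=0, U=2, V=3, Z=1) weight 3/1024
  (X=0, W=3, Y=0, U=3, V=2, Z=0) weight 1/512
  (X=0, W=3, Y=0, U=3, V=2, Z=1) weight 3/512
  (X=0, W=3, Y=0, U=4, V=1, Z=0) weight 1/1024
  (X=0, W=3, Y=0, U=4, V=1, Z=1) weight 3/1024
  (X=0, W=3, Y=0, U=5, V=0, Z=0) weight 3/1024
  (X=0, W=3, Y=0, U=5, V=0, Z=1) weight 9/1024
  (X=0, W=3, Y=1, U=2, V=3, Z=0) weight 1/1024
  … 23 more
Group by Y:
  weight(Y=0) = 7/192
  weight(Y=1) = 7/192
Total weight = 7/192 + 7/192 = 7/96
P(Y=0 | obs) = 7/192 / 7/96 = 1/2
P(Y=1 | obs) = 7/192 / 7/96 = 1/2

P(Y=0) = 1/2, P(Y=1) = 1/2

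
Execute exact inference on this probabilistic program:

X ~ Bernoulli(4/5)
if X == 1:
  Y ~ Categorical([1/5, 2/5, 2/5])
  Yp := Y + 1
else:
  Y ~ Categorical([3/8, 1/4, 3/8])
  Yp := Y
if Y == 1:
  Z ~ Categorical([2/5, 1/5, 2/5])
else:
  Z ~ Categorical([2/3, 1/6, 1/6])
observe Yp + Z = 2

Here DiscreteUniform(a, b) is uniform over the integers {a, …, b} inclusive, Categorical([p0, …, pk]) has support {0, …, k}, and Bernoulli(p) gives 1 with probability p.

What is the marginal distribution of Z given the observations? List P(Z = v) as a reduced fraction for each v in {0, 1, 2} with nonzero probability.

Enumerate traces; 5 have nonzero weight after conditioning:
  (X=0, Y=0, Z=2) weight 1/80
  (X=0, Y=1, Z=1) weight 1/100
  (X=0, Y=2, Z=0) weight 1/20
  (X=1, Y=0, Z=1) weight 2/75
  (X=1, Y=1, Z=0) weight 16/125
Group by Z:
  weight(Z=0) = 89/500
  weight(Z=1) = 11/300
  weight(Z=2) = 1/80
Total weight = 89/500 + 11/300 + 1/80 = 1363/6000
P(Z=0 | obs) = 89/500 / 1363/6000 = 1068/1363
P(Z=1 | obs) = 11/300 / 1363/6000 = 220/1363
P(Z=2 | obs) = 1/80 / 1363/6000 = 75/1363

P(Z=0) = 1068/1363, P(Z=1) = 220/1363, P(Z=2) = 75/1363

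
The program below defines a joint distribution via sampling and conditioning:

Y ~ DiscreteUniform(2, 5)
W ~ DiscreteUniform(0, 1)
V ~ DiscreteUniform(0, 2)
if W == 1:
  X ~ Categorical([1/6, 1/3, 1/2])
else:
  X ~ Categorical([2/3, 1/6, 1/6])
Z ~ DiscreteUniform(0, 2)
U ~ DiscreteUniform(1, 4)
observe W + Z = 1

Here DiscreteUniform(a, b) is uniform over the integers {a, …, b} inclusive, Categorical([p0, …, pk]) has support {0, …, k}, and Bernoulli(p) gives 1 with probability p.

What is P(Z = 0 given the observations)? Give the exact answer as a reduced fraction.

Enumerate traces; 288 have nonzero weight after conditioning:
  (Y=2, W=0, V=0, X=0, Z=1, U=1) weight 1/432
  (Y=2, W=0, V=0, X=0, Z=1, U=2) weight 1/432
  (Y=2, W=0, V=0, X=0, Z=1, U=3) weight 1/432
  (Y=2, W=0, V=0, X=0, Z=1, U=4) weight 1/432
  (Y=2, W=0, V=0, X=1, Z=1, U=1) weight 1/1728
  (Y=2, W=0, V=0, X=1, Z=1, U=2) weight 1/1728
  (Y=2, W=0, V=0, X=1, Z=1, U=3) weight 1/1728
  (Y=2, W=0, V=0, X=1, Z=1, U=4) weight 1/1728
  (Y=2, W=1, V=0, X=0, Z=0, U=1) weight 1/1728
  … 279 more
Group by Z:
  weight(Z=0) = 1/6
  weight(Z=1) = 1/6
Total weight = 1/6 + 1/6 = 1/3
P(Z=0 | obs) = 1/6 / 1/3 = 1/2
P(Z=1 | obs) = 1/6 / 1/3 = 1/2

P(Z = 0 | obs) = 1/2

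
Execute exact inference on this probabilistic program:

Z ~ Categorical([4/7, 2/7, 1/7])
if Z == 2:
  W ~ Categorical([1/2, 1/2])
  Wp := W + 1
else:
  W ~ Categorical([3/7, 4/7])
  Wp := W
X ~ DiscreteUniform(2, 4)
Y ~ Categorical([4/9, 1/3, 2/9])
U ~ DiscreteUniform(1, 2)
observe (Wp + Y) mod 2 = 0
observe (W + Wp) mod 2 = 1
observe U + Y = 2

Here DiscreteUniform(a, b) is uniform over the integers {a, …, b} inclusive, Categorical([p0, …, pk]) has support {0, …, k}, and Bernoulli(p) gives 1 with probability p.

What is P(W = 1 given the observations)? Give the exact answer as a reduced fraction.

Enumerate traces; 6 have nonzero weight after conditioning:
  (Z=2, W=0, X=2, Y=1, U=1) weight 1/252
  (Z=2, W=0, X=3, Y=1, U=1) weight 1/252
  (Z=2, W=0, X=4, Y=1, U=1) weight 1/252
  (Z=2, W=1, X=2, Y=0, U=2) weight 1/189
  (Z=2, W=1, X=3, Y=0, U=2) weight 1/189
  (Z=2, W=1, X=4, Y=0, U=2) weight 1/189
Group by W:
  weight(W=0) = 1/84
  weight(W=1) = 1/63
Total weight = 1/84 + 1/63 = 1/36
P(W=0 | obs) = 1/84 / 1/36 = 3/7
P(W=1 | obs) = 1/63 / 1/36 = 4/7

P(W = 1 | obs) = 4/7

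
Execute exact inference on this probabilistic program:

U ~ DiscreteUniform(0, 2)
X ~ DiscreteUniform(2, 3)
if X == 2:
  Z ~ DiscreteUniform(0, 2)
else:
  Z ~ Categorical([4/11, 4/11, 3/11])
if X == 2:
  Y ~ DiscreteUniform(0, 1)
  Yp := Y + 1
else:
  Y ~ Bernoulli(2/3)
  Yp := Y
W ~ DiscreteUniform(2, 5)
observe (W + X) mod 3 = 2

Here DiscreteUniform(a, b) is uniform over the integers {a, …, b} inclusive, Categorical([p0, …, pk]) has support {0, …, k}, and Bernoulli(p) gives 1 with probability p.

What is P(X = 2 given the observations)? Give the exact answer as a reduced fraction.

Enumerate traces; 54 have nonzero weight after conditioning:
  (U=0, X=2, Z=0, Y=0, W=3) weight 1/144
  (U=0, X=2, Z=0, Y=1, W=3) weight 1/144
  (U=0, X=2, Z=1, Y=0, W=3) weight 1/144
  (U=0, X=2, Z=1, Y=1, W=3) weight 1/144
  (U=0, X=2, Z=2, Y=0, W=3) weight 1/144
  (U=0, X=2, Z=2, Y=1, W=3) weight 1/144
  (U=0, X=3, Z=0, Y=0, W=2) weight 1/198
  (U=0, X=3, Z=0, Y=0, W=5) weight 1/198
  … 46 more
Group by X:
  weight(X=2) = 1/8
  weight(X=3) = 1/4
Total weight = 1/8 + 1/4 = 3/8
P(X=2 | obs) = 1/8 / 3/8 = 1/3
P(X=3 | obs) = 1/4 / 3/8 = 2/3

P(X = 2 | obs) = 1/3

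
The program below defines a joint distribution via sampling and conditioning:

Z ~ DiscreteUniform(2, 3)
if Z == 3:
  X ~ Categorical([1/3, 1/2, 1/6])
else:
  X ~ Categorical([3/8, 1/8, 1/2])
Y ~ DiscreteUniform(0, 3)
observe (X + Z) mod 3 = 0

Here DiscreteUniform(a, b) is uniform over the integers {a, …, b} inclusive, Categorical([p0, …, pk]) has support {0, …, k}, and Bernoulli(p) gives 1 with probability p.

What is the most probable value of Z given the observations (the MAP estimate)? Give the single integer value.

Enumerate traces; 8 have nonzero weight after conditioning:
  (Z=2, X=1, Y=0) weight 1/64
  (Z=2, X=1, Y=1) weight 1/64
  (Z=2, X=1, Y=2) weight 1/64
  (Z=2, X=1, Y=3) weight 1/64
  (Z=3, X=0, Y=0) weight 1/24
  (Z=3, X=0, Y=1) weight 1/24
  (Z=3, X=0, Y=2) weight 1/24
  (Z=3, X=0, Y=3) weight 1/24
Group by Z:
  weight(Z=2) = 1/16
  weight(Z=3) = 1/6
Total weight = 1/16 + 1/6 = 11/48
P(Z=2 | obs) = 1/16 / 11/48 = 3/11
P(Z=3 | obs) = 1/6 / 11/48 = 8/11
argmax = 3

argmax_v P(Z = v | obs) = 3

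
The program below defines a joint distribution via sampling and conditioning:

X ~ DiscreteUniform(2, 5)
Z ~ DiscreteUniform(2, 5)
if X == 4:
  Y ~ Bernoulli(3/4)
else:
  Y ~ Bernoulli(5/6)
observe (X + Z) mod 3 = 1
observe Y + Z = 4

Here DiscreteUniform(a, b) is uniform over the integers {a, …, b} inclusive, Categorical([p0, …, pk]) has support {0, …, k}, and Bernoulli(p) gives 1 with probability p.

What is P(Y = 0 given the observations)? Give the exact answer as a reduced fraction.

Enumerate traces; 2 have nonzero weight after conditioning:
  (X=3, Z=4, Y=0) weight 1/96
  (X=4, Z=3, Y=1) weight 3/64
Group by Y:
  weight(Y=0) = 1/96
  weight(Y=1) = 3/64
Total weight = 1/96 + 3/64 = 11/192
P(Y=0 | obs) = 1/96 / 11/192 = 2/11
P(Y=1 | obs) = 3/64 / 11/192 = 9/11

P(Y = 0 | obs) = 2/11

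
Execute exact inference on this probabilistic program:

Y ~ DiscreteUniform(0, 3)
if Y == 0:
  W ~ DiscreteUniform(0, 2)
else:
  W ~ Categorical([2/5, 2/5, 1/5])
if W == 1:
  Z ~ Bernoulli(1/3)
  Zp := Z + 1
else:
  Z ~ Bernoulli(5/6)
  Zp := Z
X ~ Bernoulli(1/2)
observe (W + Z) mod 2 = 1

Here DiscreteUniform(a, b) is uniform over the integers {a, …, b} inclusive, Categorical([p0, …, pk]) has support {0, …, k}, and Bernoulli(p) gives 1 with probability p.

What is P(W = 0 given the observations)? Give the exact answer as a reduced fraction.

Enumerate traces; 24 have nonzero weight after conditioning:
  (Y=0, W=0, Z=1, X=0) weight 5/144
  (Y=0, W=0, Z=1, X=1) weight 5/144
  (Y=0, W=1, Z=0, X=0) weight 1/36
  (Y=0, W=1, Z=0, X=1) weight 1/36
  (Y=0, W=2, Z=1, X=0) weight 5/144
  (Y=0, W=2, Z=1, X=1) weight 5/144
  (Y=1, W=0, Z=1, X=0) weight 1/24
  (Y=1, W=0, Z=1, X=1) weight 1/24
  … 16 more
Group by W:
  weight(W=0) = 23/72
  weight(W=1) = 23/90
  weight(W=2) = 7/36
Total weight = 23/72 + 23/90 + 7/36 = 277/360
P(W=0 | obs) = 23/72 / 277/360 = 115/277
P(W=1 | obs) = 23/90 / 277/360 = 92/277
P(W=2 | obs) = 7/36 / 277/360 = 70/277

P(W = 0 | obs) = 115/277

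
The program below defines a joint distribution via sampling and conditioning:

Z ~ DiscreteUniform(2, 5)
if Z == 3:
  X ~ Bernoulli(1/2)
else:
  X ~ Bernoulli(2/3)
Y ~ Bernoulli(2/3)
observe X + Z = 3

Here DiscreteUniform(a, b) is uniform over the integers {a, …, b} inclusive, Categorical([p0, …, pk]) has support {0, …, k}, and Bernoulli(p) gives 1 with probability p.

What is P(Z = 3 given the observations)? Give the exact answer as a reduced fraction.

Enumerate traces; 4 have nonzero weight after conditioning:
  (Z=2, X=1, Y=0) weight 1/18
  (Z=2, X=1, Y=1) weight 1/9
  (Z=3, X=0, Y=0) weight 1/24
  (Z=3, X=0, Y=1) weight 1/12
Group by Z:
  weight(Z=2) = 1/6
  weight(Z=3) = 1/8
Total weight = 1/6 + 1/8 = 7/24
P(Z=2 | obs) = 1/6 / 7/24 = 4/7
P(Z=3 | obs) = 1/8 / 7/24 = 3/7

P(Z = 3 | obs) = 3/7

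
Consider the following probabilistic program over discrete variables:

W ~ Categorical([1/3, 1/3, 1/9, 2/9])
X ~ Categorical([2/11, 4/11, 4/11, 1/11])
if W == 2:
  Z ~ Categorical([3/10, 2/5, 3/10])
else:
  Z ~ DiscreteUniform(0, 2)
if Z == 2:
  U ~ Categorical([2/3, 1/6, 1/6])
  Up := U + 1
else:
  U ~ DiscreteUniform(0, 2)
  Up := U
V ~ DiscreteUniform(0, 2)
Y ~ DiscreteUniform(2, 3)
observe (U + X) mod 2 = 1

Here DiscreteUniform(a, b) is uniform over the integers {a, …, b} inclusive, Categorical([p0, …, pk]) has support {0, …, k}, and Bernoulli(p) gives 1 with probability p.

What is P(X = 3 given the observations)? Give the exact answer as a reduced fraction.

Enumerate traces; 432 have nonzero weight after conditioning:
  (W=0, X=0, Z=0, U=1, V=0, Y=2) weight 1/891
  (W=0, X=0, Z=0, U=1, V=0, Y=3) weight 1/891
  (W=0, X=0, Z=0, U=1, V=1, Y=2) weight 1/891
  (W=0, X=0, Z=0, U=1, V=1, Y=3) weight 1/891
  (W=0, X=0, Z=0, U=1, V=2, Y=2) weight 1/891
  (W=0, X=0, Z=0, U=1, V=2, Y=3) weight 1/891
  (W=0, X=0, Z=1, U=1, V=0, Y=2) weight 1/891
  (W=0, X=0, Z=1, U=1, V=0, Y=3) weight 1/891
  (W=0, X=1, Z=0, U=0, V=0, Y=2) weight 2/891
  (W=0, X=2, Z=0, U=1, V=0, Y=2) weight 2/891
  … 422 more
Group by X:
  weight(X=0) = 41/810
  weight(X=1) = 1169/4455
  weight(X=2) = 41/405
  weight(X=3) = 1169/17820
Total weight = 41/810 + 1169/4455 + 41/405 + 1169/17820 = 8551/17820
P(X=0 | obs) = 41/810 / 8551/17820 = 902/8551
P(X=1 | obs) = 1169/4455 / 8551/17820 = 4676/8551
P(X=2 | obs) = 41/405 / 8551/17820 = 1804/8551
P(X=3 | obs) = 1169/17820 / 8551/17820 = 1169/8551

P(X = 3 | obs) = 1169/8551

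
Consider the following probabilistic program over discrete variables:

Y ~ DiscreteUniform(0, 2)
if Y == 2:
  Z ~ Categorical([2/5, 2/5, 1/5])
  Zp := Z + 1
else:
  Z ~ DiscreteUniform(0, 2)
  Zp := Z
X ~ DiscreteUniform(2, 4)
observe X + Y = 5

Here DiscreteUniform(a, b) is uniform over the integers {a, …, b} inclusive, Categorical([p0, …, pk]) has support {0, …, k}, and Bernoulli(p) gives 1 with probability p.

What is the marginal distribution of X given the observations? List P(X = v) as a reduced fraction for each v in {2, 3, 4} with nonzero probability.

Enumerate traces; 6 have nonzero weight after conditioning:
  (Y=1, Z=0, X=4) weight 1/27
  (Y=1, Z=1, X=4) weight 1/27
  (Y=1, Z=2, X=4) weight 1/27
  (Y=2, Z=0, X=3) weight 2/45
  (Y=2, Z=1, X=3) weight 2/45
  (Y=2, Z=2, X=3) weight 1/45
Group by X:
  weight(X=3) = 1/9
  weight(X=4) = 1/9
Total weight = 1/9 + 1/9 = 2/9
P(X=3 | obs) = 1/9 / 2/9 = 1/2
P(X=4 | obs) = 1/9 / 2/9 = 1/2

P(X=3) = 1/2, P(X=4) = 1/2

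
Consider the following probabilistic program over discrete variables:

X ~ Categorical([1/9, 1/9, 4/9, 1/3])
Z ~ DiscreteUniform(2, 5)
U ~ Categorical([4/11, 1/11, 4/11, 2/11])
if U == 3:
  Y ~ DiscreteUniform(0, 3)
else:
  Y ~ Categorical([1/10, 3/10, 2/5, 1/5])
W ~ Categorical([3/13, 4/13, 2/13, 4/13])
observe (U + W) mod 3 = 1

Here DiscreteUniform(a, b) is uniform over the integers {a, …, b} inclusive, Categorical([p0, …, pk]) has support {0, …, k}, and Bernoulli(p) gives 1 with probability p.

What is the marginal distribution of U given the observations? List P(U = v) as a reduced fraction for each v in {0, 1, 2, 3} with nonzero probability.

Enumerate traces; 320 have nonzero weight after conditioning:
  (X=0, Z=2, U=0, Y=0, W=1) weight 2/6435
  (X=0, Z=2, U=0, Y=1, W=1) weight 2/2145
  (X=0, Z=2, U=0, Y=2, W=1) weight 8/6435
  (X=0, Z=2, U=0, Y=3, W=1) weight 4/6435
  (X=0, Z=2, U=1, Y=0, W=0) weight 1/17160
  (X=0, Z=2, U=1, Y=0, W=3) weight 1/12870
  (X=0, Z=2, U=1, Y=1, W=0) weight 1/5720
  (X=0, Z=2, U=1, Y=1, W=3) weight 1/4290
  (X=0, Z=2, U=2, Y=0, W=2) weight 1/6435
  (X=0, Z=2, U=3, Y=0, W=1) weight 1/2574
  … 310 more
Group by U:
  weight(U=0) = 16/143
  weight(U=1) = 7/143
  weight(U=2) = 8/143
  weight(U=3) = 8/143
Total weight = 16/143 + 7/143 + 8/143 + 8/143 = 3/11
P(U=0 | obs) = 16/143 / 3/11 = 16/39
P(U=1 | obs) = 7/143 / 3/11 = 7/39
P(U=2 | obs) = 8/143 / 3/11 = 8/39
P(U=3 | obs) = 8/143 / 3/11 = 8/39

P(U=0) = 16/39, P(U=1) = 7/39, P(U=2) = 8/39, P(U=3) = 8/39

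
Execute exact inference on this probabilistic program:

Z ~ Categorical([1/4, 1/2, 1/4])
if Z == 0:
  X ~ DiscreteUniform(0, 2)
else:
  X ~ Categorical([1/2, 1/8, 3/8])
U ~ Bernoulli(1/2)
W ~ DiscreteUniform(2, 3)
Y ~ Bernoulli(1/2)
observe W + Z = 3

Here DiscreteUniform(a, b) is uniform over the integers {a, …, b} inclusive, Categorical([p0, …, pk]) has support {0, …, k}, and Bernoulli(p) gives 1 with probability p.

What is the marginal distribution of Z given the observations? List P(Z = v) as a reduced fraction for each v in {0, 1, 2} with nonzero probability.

P(Z=0) = 1/3, P(Z=1) = 2/3

Enumerate traces; 24 have nonzero weight after conditioning:
  (Z=0, X=0, U=0, W=3, Y=0) weight 1/96
  (Z=0, X=0, U=0, W=3, Y=1) weight 1/96
  (Z=0, X=0, U=1, W=3, Y=0) weight 1/96
  (Z=0, X=0, U=1, W=3, Y=1) weight 1/96
  (Z=0, X=1, U=0, W=3, Y=0) weight 1/96
  (Z=0, X=1, U=0, W=3, Y=1) weight 1/96
  (Z=0, X=1, U=1, W=3, Y=0) weight 1/96
  (Z=0, X=1, U=1, W=3, Y=1) weight 1/96
  (Z=1, X=0, U=0, W=2, Y=0) weight 1/32
  … 15 more
Group by Z:
  weight(Z=0) = 1/8
  weight(Z=1) = 1/4
Total weight = 1/8 + 1/4 = 3/8
P(Z=0 | obs) = 1/8 / 3/8 = 1/3
P(Z=1 | obs) = 1/4 / 3/8 = 2/3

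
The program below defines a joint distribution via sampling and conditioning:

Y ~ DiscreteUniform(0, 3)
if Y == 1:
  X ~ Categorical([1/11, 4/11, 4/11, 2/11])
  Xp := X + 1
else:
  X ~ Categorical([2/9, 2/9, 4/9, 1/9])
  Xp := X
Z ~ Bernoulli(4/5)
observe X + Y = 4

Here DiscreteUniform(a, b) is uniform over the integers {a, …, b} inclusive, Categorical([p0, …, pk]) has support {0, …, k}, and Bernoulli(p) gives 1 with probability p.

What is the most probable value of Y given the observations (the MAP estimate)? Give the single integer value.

Enumerate traces; 6 have nonzero weight after conditioning:
  (Y=1, X=3, Z=0) weight 1/110
  (Y=1, X=3, Z=1) weight 2/55
  (Y=2, X=2, Z=0) weight 1/45
  (Y=2, X=2, Z=1) weight 4/45
  (Y=3, X=1, Z=0) weight 1/90
  (Y=3, X=1, Z=1) weight 2/45
Group by Y:
  weight(Y=1) = 1/22
  weight(Y=2) = 1/9
  weight(Y=3) = 1/18
Total weight = 1/22 + 1/9 + 1/18 = 7/33
P(Y=1 | obs) = 1/22 / 7/33 = 3/14
P(Y=2 | obs) = 1/9 / 7/33 = 11/21
P(Y=3 | obs) = 1/18 / 7/33 = 11/42
argmax = 2

argmax_v P(Y = v | obs) = 2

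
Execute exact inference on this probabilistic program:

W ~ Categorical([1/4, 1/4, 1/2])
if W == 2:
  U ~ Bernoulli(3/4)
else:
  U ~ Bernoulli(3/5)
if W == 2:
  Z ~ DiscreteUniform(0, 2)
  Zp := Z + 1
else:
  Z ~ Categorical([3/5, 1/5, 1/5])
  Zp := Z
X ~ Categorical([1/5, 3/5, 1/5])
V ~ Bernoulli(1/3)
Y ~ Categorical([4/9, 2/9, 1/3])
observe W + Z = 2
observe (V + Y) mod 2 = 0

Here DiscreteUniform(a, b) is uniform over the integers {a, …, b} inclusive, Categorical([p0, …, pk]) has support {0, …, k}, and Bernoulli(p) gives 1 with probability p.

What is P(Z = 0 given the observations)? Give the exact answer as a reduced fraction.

Enumerate traces; 54 have nonzero weight after conditioning:
  (W=0, U=0, Z=2, X=0, V=0, Y=0) weight 4/3375
  (W=0, U=0, Z=2, X=0, V=0, Y=2) weight 1/1125
  (W=0, U=0, Z=2, X=0, V=1, Y=1) weight 1/3375
  (W=0, U=0, Z=2, X=1, V=0, Y=0) weight 4/1125
  (W=0, U=0, Z=2, X=1, V=0, Y=2) weight 1/375
  (W=0, U=0, Z=2, X=1, V=1, Y=1) weight 1/1125
  (W=0, U=0, Z=2, X=2, V=0, Y=0) weight 4/3375
  (W=0, U=0, Z=2, X=2, V=0, Y=2) weight 1/1125
  (W=1, U=0, Z=1, X=0, V=0, Y=0) weight 4/3375
  (W=2, U=0, Z=0, X=0, V=0, Y=0) weight 1/405
  … 44 more
Group by Z:
  weight(Z=0) = 8/81
  weight(Z=1) = 4/135
  weight(Z=2) = 4/135
Total weight = 8/81 + 4/135 + 4/135 = 64/405
P(Z=0 | obs) = 8/81 / 64/405 = 5/8
P(Z=1 | obs) = 4/135 / 64/405 = 3/16
P(Z=2 | obs) = 4/135 / 64/405 = 3/16

P(Z = 0 | obs) = 5/8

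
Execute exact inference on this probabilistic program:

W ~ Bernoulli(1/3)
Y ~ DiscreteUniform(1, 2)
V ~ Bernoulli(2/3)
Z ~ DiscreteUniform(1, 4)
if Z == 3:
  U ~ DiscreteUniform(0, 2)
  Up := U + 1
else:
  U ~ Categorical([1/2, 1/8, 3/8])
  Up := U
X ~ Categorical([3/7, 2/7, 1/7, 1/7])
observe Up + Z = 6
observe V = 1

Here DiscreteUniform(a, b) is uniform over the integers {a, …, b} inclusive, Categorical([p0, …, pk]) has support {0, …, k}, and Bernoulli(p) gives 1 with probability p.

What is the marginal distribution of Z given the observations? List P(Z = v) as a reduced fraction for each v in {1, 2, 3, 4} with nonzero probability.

P(Z=3) = 8/17, P(Z=4) = 9/17

Enumerate traces; 32 have nonzero weight after conditioning:
  (W=0, Y=1, V=1, Z=3, U=2, X=0) weight 1/126
  (W=0, Y=1, V=1, Z=3, U=2, X=1) weight 1/189
  (W=0, Y=1, V=1, Z=3, U=2, X=2) weight 1/378
  (W=0, Y=1, V=1, Z=3, U=2, X=3) weight 1/378
  (W=0, Y=1, V=1, Z=4, U=2, X=0) weight 1/112
  (W=0, Y=1, V=1, Z=4, U=2, X=1) weight 1/168
  (W=0, Y=1, V=1, Z=4, U=2, X=2) weight 1/336
  (W=0, Y=1, V=1, Z=4, U=2, X=3) weight 1/336
  … 24 more
Group by Z:
  weight(Z=3) = 1/18
  weight(Z=4) = 1/16
Total weight = 1/18 + 1/16 = 17/144
P(Z=3 | obs) = 1/18 / 17/144 = 8/17
P(Z=4 | obs) = 1/16 / 17/144 = 9/17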